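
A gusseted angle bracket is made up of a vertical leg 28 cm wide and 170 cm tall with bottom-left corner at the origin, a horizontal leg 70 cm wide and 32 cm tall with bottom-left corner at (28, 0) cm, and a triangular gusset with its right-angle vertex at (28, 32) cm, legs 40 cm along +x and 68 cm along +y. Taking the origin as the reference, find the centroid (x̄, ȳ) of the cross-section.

x̄ = 31.58 cm, ȳ = 61.58 cm

Part | A | x̄ᵢ | ȳᵢ | A·x̄ᵢ | A·ȳᵢ
vertical leg | 4760.00 | 14.00 | 85.00 | 66640.00 | 404600.00
horizontal leg | 2240.00 | 63.00 | 16.00 | 141120.00 | 35840.00
gusset | 1360.00 | 41.33 | 54.67 | 56213.33 | 74346.67
Σ | 8360.00 |  |  | 263973.33 | 514786.67
x̄ = 263973.33 / 8360.00 = 31.58 cm
ȳ = 514786.67 / 8360.00 = 61.58 cm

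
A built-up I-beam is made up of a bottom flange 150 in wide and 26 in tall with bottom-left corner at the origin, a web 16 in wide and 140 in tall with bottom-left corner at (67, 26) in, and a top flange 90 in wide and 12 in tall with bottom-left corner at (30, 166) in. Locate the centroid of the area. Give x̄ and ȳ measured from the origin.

x̄ = 75.00 in, ȳ = 62.53 in

Part | A | x̄ᵢ | ȳᵢ | A·x̄ᵢ | A·ȳᵢ
bottom flange | 3900.00 | 75.00 | 13.00 | 292500.00 | 50700.00
web | 2240.00 | 75.00 | 96.00 | 168000.00 | 215040.00
top flange | 1080.00 | 75.00 | 172.00 | 81000.00 | 185760.00
Σ | 7220.00 |  |  | 541500.00 | 451500.00
x̄ = 541500.00 / 7220.00 = 75.00 in
ȳ = 451500.00 / 7220.00 = 62.53 in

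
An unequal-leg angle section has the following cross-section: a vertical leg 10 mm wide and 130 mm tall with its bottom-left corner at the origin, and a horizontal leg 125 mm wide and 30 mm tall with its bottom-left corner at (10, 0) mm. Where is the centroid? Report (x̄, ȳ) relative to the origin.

x̄ = 55.12 mm, ȳ = 27.87 mm

vertical leg: A = 10 × 130 = 1300.00, centroid at (5.00, 65.00).
horizontal leg: A = 125 × 30 = 3750.00, centroid at (72.50, 15.00).
ΣA = 5050.00 mm²
ΣAx̄ = (1300.00)(5.00) + (3750.00)(72.50) = 278375.00 mm³
ΣAȳ = (1300.00)(65.00) + (3750.00)(15.00) = 140750.00 mm³
x̄ = 278375.00 / 5050.00 = 55.12 mm
ȳ = 140750.00 / 5050.00 = 27.87 mm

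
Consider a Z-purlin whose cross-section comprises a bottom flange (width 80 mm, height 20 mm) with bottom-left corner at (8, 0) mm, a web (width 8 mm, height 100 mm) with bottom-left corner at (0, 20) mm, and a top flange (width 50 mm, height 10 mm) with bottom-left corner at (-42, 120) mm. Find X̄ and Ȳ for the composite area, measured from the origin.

X̄ = 24.66 mm, Ȳ = 46.38 mm

bottom flange: A = 80 × 20 = 1600.00, centroid at (48.00, 10.00).
web: A = 8 × 100 = 800.00, centroid at (4.00, 70.00).
top flange: A = 50 × 10 = 500.00, centroid at (-17.00, 125.00).
ΣA = 2900.00 mm²
ΣAX̄ = (1600.00)(48.00) + (800.00)(4.00) + (500.00)(-17.00) = 71500.00 mm³
ΣAȲ = (1600.00)(10.00) + (800.00)(70.00) + (500.00)(125.00) = 134500.00 mm³
X̄ = 71500.00 / 2900.00 = 24.66 mm
Ȳ = 134500.00 / 2900.00 = 46.38 mm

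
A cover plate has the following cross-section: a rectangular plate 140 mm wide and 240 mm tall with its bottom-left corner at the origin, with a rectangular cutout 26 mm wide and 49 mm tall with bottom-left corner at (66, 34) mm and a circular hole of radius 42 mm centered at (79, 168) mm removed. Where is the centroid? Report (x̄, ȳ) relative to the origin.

x̄ = 67.71 mm, ȳ = 112.99 mm

plate: A = 140 × 240 = 33600.00, centroid at (70.00, 120.00).
hole 1: A = −(26 × 49) = -1274.00, centroid at (79.00, 58.50).
hole 2: A = −π·42² = -5541.77, centroid at (79.00, 168.00).
ΣA = 26784.23 mm²
ΣAx̄ = (33600.00)(70.00) + (-1274.00)(79.00) + (-5541.77)(79.00) = 1813554.21 mm³
ΣAȳ = (33600.00)(120.00) + (-1274.00)(58.50) + (-5541.77)(168.00) = 3026453.73 mm³
x̄ = 1813554.21 / 26784.23 = 67.71 mm
ȳ = 3026453.73 / 26784.23 = 112.99 mm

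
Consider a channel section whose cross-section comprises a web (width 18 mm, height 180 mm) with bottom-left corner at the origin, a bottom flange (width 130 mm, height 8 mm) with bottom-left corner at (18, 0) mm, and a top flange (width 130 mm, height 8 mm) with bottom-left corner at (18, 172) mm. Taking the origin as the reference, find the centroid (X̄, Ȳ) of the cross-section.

X̄ = 37.93 mm, Ȳ = 90.00 mm

Part | A | x̄ᵢ | ȳᵢ | A·x̄ᵢ | A·ȳᵢ
web | 3240.00 | 9.00 | 90.00 | 29160.00 | 291600.00
bottom flange | 1040.00 | 83.00 | 4.00 | 86320.00 | 4160.00
top flange | 1040.00 | 83.00 | 176.00 | 86320.00 | 183040.00
Σ | 5320.00 |  |  | 201800.00 | 478800.00
X̄ = 201800.00 / 5320.00 = 37.93 mm
Ȳ = 478800.00 / 5320.00 = 90.00 mm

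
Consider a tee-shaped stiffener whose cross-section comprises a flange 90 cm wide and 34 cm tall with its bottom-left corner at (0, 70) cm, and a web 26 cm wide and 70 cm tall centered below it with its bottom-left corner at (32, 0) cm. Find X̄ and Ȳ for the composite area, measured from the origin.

X̄ = 45.00 cm, Ȳ = 67.61 cm

Part | A | x̄ᵢ | ȳᵢ | A·x̄ᵢ | A·ȳᵢ
web | 1820.00 | 45.00 | 35.00 | 81900.00 | 63700.00
flange | 3060.00 | 45.00 | 87.00 | 137700.00 | 266220.00
Σ | 4880.00 |  |  | 219600.00 | 329920.00
X̄ = 219600.00 / 4880.00 = 45.00 cm
Ȳ = 329920.00 / 4880.00 = 67.61 cm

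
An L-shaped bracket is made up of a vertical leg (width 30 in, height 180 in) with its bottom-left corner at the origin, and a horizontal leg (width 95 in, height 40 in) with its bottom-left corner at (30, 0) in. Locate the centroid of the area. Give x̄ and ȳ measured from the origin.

x̄ = 40.82 in, ȳ = 61.09 in

Part | A | x̄ᵢ | ȳᵢ | A·x̄ᵢ | A·ȳᵢ
vertical leg | 5400.00 | 15.00 | 90.00 | 81000.00 | 486000.00
horizontal leg | 3800.00 | 77.50 | 20.00 | 294500.00 | 76000.00
Σ | 9200.00 |  |  | 375500.00 | 562000.00
x̄ = 375500.00 / 9200.00 = 40.82 in
ȳ = 562000.00 / 9200.00 = 61.09 in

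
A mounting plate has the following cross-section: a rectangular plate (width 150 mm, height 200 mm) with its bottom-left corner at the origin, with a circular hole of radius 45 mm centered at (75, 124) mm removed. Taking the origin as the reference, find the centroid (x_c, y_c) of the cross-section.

x_c = 75.00 mm, y_c = 93.54 mm

plate: A = 150 × 200 = 30000.00, centroid at (75.00, 100.00).
hole: A = −π·45² = -6361.73, centroid at (75.00, 124.00).
ΣA = 23638.27 mm²
ΣAx_c = (30000.00)(75.00) + (-6361.73)(75.00) = 1772870.62 mm³
ΣAy_c = (30000.00)(100.00) + (-6361.73)(124.00) = 2211146.08 mm³
x_c = 1772870.62 / 23638.27 = 75.00 mm
y_c = 2211146.08 / 23638.27 = 93.54 mm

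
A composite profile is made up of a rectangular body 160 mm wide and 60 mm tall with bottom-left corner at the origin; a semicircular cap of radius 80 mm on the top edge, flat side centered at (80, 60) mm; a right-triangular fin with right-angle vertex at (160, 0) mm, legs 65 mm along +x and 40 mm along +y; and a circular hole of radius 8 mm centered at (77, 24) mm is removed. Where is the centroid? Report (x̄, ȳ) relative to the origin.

Part | A | x̄ᵢ | ȳᵢ | A·x̄ᵢ | A·ȳᵢ
rectangular body | 9600.00 | 80.00 | 30.00 | 768000.00 | 288000.00
semicircular top | 10053.10 | 80.00 | 93.95 | 804247.72 | 944519.12
triangular fin | 1300.00 | 181.67 | 13.33 | 236166.67 | 17333.33
hole | -201.06 | 77.00 | 24.00 | -15481.77 | -4825.49
Σ | 20752.03 |  |  | 1792932.62 | 1245026.97
x̄ = 1792932.62 / 20752.03 = 86.40 mm
ȳ = 1245026.97 / 20752.03 = 60.00 mm

x̄ = 86.40 mm, ȳ = 60.00 mm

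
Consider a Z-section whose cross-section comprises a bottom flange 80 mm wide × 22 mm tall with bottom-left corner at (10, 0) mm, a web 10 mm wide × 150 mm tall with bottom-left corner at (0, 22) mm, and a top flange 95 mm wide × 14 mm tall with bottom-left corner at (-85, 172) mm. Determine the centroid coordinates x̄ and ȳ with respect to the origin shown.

bottom flange: A = 80 × 22 = 1760.00, centroid at (50.00, 11.00).
web: A = 10 × 150 = 1500.00, centroid at (5.00, 97.00).
top flange: A = 95 × 14 = 1330.00, centroid at (-37.50, 179.00).
ΣA = 4590.00 mm², ΣAx̄ = 45625.00 mm³, ΣAȳ = 402930.00 mm³.
x̄ = 45625.00/4590.00 = 9.94 mm; ȳ = 402930.00/4590.00 = 87.78 mm.

x̄ = 9.94 mm, ȳ = 87.78 mm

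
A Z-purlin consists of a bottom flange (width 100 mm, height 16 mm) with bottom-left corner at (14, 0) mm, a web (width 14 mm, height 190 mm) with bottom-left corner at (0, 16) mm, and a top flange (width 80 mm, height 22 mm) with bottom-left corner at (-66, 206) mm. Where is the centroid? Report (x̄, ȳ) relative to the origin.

bottom flange: A = 100 × 16 = 1600.00, centroid at (64.00, 8.00).
web: A = 14 × 190 = 2660.00, centroid at (7.00, 111.00).
top flange: A = 80 × 22 = 1760.00, centroid at (-26.00, 217.00).
ΣA = 6020.00 mm²
ΣAx̄ = (1600.00)(64.00) + (2660.00)(7.00) + (1760.00)(-26.00) = 75260.00 mm³
ΣAȳ = (1600.00)(8.00) + (2660.00)(111.00) + (1760.00)(217.00) = 689980.00 mm³
x̄ = 75260.00 / 6020.00 = 12.50 mm
ȳ = 689980.00 / 6020.00 = 114.61 mm

x̄ = 12.50 mm, ȳ = 114.61 mm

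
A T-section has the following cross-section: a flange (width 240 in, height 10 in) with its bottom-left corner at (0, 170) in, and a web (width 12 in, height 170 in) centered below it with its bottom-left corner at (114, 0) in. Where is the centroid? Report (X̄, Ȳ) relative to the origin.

Part | A | x̄ᵢ | ȳᵢ | A·x̄ᵢ | A·ȳᵢ
web | 2040.00 | 120.00 | 85.00 | 244800.00 | 173400.00
flange | 2400.00 | 120.00 | 175.00 | 288000.00 | 420000.00
Σ | 4440.00 |  |  | 532800.00 | 593400.00
X̄ = 532800.00 / 4440.00 = 120.00 in
Ȳ = 593400.00 / 4440.00 = 133.65 in

X̄ = 120.00 in, Ȳ = 133.65 in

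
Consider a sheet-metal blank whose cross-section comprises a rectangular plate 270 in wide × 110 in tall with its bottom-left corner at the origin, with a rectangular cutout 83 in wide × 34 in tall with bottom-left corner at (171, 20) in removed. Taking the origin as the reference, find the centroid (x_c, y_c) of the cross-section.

plate: A = 270 × 110 = 29700.00, centroid at (135.00, 55.00).
hole: A = −(83 × 34) = -2822.00, centroid at (212.50, 37.00).
ΣA = 26878.00 in²
ΣAx_c = (29700.00)(135.00) + (-2822.00)(212.50) = 3409825.00 in³
ΣAy_c = (29700.00)(55.00) + (-2822.00)(37.00) = 1529086.00 in³
x_c = 3409825.00 / 26878.00 = 126.86 in
y_c = 1529086.00 / 26878.00 = 56.89 in

x_c = 126.86 in, y_c = 56.89 in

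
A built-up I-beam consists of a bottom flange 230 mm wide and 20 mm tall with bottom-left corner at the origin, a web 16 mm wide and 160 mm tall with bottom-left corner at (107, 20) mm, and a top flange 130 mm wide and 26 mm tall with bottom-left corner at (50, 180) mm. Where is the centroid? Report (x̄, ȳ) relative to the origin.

x̄ = 115.00 mm, ȳ = 90.54 mm

bottom flange: A = 230 × 20 = 4600.00, centroid at (115.00, 10.00).
web: A = 16 × 160 = 2560.00, centroid at (115.00, 100.00).
top flange: A = 130 × 26 = 3380.00, centroid at (115.00, 193.00).
ΣA = 10540.00 mm²
ΣAx̄ = (4600.00)(115.00) + (2560.00)(115.00) + (3380.00)(115.00) = 1212100.00 mm³
ΣAȳ = (4600.00)(10.00) + (2560.00)(100.00) + (3380.00)(193.00) = 954340.00 mm³
x̄ = 1212100.00 / 10540.00 = 115.00 mm
ȳ = 954340.00 / 10540.00 = 90.54 mm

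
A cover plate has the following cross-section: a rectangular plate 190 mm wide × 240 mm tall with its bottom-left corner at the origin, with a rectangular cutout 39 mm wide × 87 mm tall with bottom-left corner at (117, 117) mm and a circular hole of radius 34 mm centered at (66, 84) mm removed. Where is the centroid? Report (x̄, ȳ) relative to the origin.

x̄ = 94.08 mm, ȳ = 119.83 mm

Part | A | x̄ᵢ | ȳᵢ | A·x̄ᵢ | A·ȳᵢ
plate | 45600.00 | 95.00 | 120.00 | 4332000.00 | 5472000.00
hole 1 | -3393.00 | 136.50 | 160.50 | -463144.50 | -544576.50
hole 2 | -3631.68 | 66.00 | 84.00 | -239690.95 | -305061.21
Σ | 38575.32 |  |  | 3629164.55 | 4622362.29
x̄ = 3629164.55 / 38575.32 = 94.08 mm
ȳ = 4622362.29 / 38575.32 = 119.83 mm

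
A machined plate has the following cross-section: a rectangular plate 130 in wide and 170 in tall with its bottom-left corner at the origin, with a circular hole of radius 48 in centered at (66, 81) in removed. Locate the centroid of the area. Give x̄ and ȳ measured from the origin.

x̄ = 64.51 in, ȳ = 86.95 in

Part | A | x̄ᵢ | ȳᵢ | A·x̄ᵢ | A·ȳᵢ
plate | 22100.00 | 65.00 | 85.00 | 1436500.00 | 1878500.00
hole | -7238.23 | 66.00 | 81.00 | -477723.15 | -586296.59
Σ | 14861.77 |  |  | 958776.85 | 1292203.41
x̄ = 958776.85 / 14861.77 = 64.51 in
ȳ = 1292203.41 / 14861.77 = 86.95 in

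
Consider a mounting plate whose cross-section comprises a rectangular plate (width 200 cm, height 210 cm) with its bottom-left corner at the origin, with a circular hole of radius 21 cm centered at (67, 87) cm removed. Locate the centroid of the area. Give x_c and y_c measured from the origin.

plate: A = 200 × 210 = 42000.00, centroid at (100.00, 105.00).
hole: A = −π·21² = -1385.44, centroid at (67.00, 87.00).
ΣA = 40614.56 cm², ΣAx_c = 4107175.36 cm³, ΣAy_c = 4289466.51 cm³.
x_c = 4107175.36/40614.56 = 101.13 cm; y_c = 4289466.51/40614.56 = 105.61 cm.

x_c = 101.13 cm, y_c = 105.61 cm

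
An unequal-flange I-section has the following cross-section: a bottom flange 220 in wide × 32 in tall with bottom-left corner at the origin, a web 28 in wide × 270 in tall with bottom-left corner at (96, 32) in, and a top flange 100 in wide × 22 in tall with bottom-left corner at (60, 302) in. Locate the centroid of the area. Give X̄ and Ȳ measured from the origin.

X̄ = 110.00 in, Ȳ = 122.84 in

Part | A | x̄ᵢ | ȳᵢ | A·x̄ᵢ | A·ȳᵢ
bottom flange | 7040.00 | 110.00 | 16.00 | 774400.00 | 112640.00
web | 7560.00 | 110.00 | 167.00 | 831600.00 | 1262520.00
top flange | 2200.00 | 110.00 | 313.00 | 242000.00 | 688600.00
Σ | 16800.00 |  |  | 1848000.00 | 2063760.00
X̄ = 1848000.00 / 16800.00 = 110.00 in
Ȳ = 2063760.00 / 16800.00 = 122.84 in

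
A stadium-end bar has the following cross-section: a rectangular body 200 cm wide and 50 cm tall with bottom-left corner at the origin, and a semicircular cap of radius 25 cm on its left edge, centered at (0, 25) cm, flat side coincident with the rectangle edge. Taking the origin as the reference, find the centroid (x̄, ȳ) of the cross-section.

rectangular body: A = 200 × 50 = 10000.00, centroid at (100.00, 25.00).
semicircular end: A = ½π·25² = 981.75, centroid at (-10.61, 25.00).
ΣA = 10981.75 cm², ΣAx̄ = 989583.33 cm³, ΣAȳ = 274543.69 cm³.
x̄ = 989583.33/10981.75 = 90.11 cm; ȳ = 274543.69/10981.75 = 25.00 cm.

x̄ = 90.11 cm, ȳ = 25.00 cm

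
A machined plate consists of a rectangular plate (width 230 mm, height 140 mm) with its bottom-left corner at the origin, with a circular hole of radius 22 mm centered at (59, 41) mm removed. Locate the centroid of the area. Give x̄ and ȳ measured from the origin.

plate: A = 230 × 140 = 32200.00, centroid at (115.00, 70.00).
hole: A = −π·22² = -1520.53, centroid at (59.00, 41.00).
ΣA = 30679.47 mm²
ΣAx̄ = (32200.00)(115.00) + (-1520.53)(59.00) = 3613288.68 mm³
ΣAȳ = (32200.00)(70.00) + (-1520.53)(41.00) = 2191658.24 mm³
x̄ = 3613288.68 / 30679.47 = 117.78 mm
ȳ = 2191658.24 / 30679.47 = 71.44 mm

x̄ = 117.78 mm, ȳ = 71.44 mm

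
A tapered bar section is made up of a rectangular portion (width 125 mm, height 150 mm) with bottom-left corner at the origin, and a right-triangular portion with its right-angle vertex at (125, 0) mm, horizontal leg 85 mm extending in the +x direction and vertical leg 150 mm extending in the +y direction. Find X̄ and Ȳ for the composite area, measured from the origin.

X̄ = 85.55 mm, Ȳ = 68.66 mm

Part | A | x̄ᵢ | ȳᵢ | A·x̄ᵢ | A·ȳᵢ
rectangular portion | 18750.00 | 62.50 | 75.00 | 1171875.00 | 1406250.00
triangular portion | 6375.00 | 153.33 | 50.00 | 977500.00 | 318750.00
Σ | 25125.00 |  |  | 2149375.00 | 1725000.00
X̄ = 2149375.00 / 25125.00 = 85.55 mm
Ȳ = 1725000.00 / 25125.00 = 68.66 mm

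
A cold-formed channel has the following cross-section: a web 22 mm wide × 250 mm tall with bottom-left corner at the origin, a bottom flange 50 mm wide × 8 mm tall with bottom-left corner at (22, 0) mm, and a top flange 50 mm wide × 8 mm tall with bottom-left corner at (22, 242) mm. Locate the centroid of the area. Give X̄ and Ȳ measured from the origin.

X̄ = 15.57 mm, Ȳ = 125.00 mm

web: A = 22 × 250 = 5500.00, centroid at (11.00, 125.00).
bottom flange: A = 50 × 8 = 400.00, centroid at (47.00, 4.00).
top flange: A = 50 × 8 = 400.00, centroid at (47.00, 246.00).
ΣA = 6300.00 mm², ΣAX̄ = 98100.00 mm³, ΣAȲ = 787500.00 mm³.
X̄ = 98100.00/6300.00 = 15.57 mm; Ȳ = 787500.00/6300.00 = 125.00 mm.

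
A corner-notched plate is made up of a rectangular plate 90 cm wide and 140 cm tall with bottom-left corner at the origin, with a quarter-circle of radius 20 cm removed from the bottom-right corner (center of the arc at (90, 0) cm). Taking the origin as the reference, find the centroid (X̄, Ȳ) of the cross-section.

X̄ = 44.07 cm, Ȳ = 71.57 cm

Part | A | x̄ᵢ | ȳᵢ | A·x̄ᵢ | A·ȳᵢ
plate | 12600.00 | 45.00 | 70.00 | 567000.00 | 882000.00
removed quarter-circle | -314.16 | 81.51 | 8.49 | -25607.67 | -2666.67
Σ | 12285.84 |  |  | 541392.33 | 879333.33
X̄ = 541392.33 / 12285.84 = 44.07 cm
Ȳ = 879333.33 / 12285.84 = 71.57 cm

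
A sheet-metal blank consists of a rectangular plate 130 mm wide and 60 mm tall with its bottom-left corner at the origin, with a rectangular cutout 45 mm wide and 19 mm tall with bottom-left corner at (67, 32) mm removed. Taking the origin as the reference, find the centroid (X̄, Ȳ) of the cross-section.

Part | A | x̄ᵢ | ȳᵢ | A·x̄ᵢ | A·ȳᵢ
plate | 7800.00 | 65.00 | 30.00 | 507000.00 | 234000.00
hole | -855.00 | 89.50 | 41.50 | -76522.50 | -35482.50
Σ | 6945.00 |  |  | 430477.50 | 198517.50
X̄ = 430477.50 / 6945.00 = 61.98 mm
Ȳ = 198517.50 / 6945.00 = 28.58 mm

X̄ = 61.98 mm, Ȳ = 28.58 mm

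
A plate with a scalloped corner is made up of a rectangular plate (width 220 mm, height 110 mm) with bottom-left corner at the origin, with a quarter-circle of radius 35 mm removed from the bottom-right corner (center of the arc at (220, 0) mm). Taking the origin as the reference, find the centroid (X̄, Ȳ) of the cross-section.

X̄ = 106.06 mm, Ȳ = 56.66 mm

plate: A = 220 × 110 = 24200.00, centroid at (110.00, 55.00).
removed quarter-circle: A = −¼π·35² = -962.11, centroid at (205.15, 14.85).
ΣA = 23237.89 mm²
ΣAX̄ = (24200.00)(110.00) + (-962.11)(205.15) = 2464626.86 mm³
ΣAȲ = (24200.00)(55.00) + (-962.11)(14.85) = 1316708.33 mm³
X̄ = 2464626.86 / 23237.89 = 106.06 mm
Ȳ = 1316708.33 / 23237.89 = 56.66 mm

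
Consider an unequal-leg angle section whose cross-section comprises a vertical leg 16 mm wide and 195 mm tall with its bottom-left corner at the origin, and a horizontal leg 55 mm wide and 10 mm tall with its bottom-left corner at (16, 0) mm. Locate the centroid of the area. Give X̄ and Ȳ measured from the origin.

Part | A | x̄ᵢ | ȳᵢ | A·x̄ᵢ | A·ȳᵢ
vertical leg | 3120.00 | 8.00 | 97.50 | 24960.00 | 304200.00
horizontal leg | 550.00 | 43.50 | 5.00 | 23925.00 | 2750.00
Σ | 3670.00 |  |  | 48885.00 | 306950.00
X̄ = 48885.00 / 3670.00 = 13.32 mm
Ȳ = 306950.00 / 3670.00 = 83.64 mm

X̄ = 13.32 mm, Ȳ = 83.64 mm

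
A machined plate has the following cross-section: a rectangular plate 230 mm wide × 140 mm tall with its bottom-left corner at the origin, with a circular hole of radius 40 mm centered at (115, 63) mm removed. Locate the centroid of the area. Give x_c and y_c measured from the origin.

Part | A | x̄ᵢ | ȳᵢ | A·x̄ᵢ | A·ȳᵢ
plate | 32200.00 | 115.00 | 70.00 | 3703000.00 | 2254000.00
hole | -5026.55 | 115.00 | 63.00 | -578053.05 | -316672.54
Σ | 27173.45 |  |  | 3124946.95 | 1937327.46
x_c = 3124946.95 / 27173.45 = 115.00 mm
y_c = 1937327.46 / 27173.45 = 71.29 mm

x_c = 115.00 mm, y_c = 71.29 mm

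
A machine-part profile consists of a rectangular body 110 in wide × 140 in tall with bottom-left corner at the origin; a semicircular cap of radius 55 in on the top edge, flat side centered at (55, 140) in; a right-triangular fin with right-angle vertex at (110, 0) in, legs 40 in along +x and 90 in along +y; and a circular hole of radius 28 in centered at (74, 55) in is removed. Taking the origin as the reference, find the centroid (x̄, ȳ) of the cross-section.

x̄ = 58.91 in, ȳ = 90.96 in

rectangular body: A = 110 × 140 = 15400.00, centroid at (55.00, 70.00).
semicircular top: A = ½π·55² = 4751.66, centroid at (55.00, 163.34).
triangular fin: A = ½·40·90 = 1800.00, centroid at (123.33, 30.00).
hole: A = −π·28² = -2463.01, centroid at (74.00, 55.00).
ΣA = 19488.65 in², ΣAx̄ = 1148078.60 in³, ΣAȳ = 1772683.44 in³.
x̄ = 1148078.60/19488.65 = 58.91 in; ȳ = 1772683.44/19488.65 = 90.96 in.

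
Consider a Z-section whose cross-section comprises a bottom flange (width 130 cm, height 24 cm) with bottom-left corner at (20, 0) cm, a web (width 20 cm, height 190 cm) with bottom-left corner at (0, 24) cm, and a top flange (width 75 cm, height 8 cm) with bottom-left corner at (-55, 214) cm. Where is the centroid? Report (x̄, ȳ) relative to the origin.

bottom flange: A = 130 × 24 = 3120.00, centroid at (85.00, 12.00).
web: A = 20 × 190 = 3800.00, centroid at (10.00, 119.00).
top flange: A = 75 × 8 = 600.00, centroid at (-17.50, 218.00).
ΣA = 7520.00 cm²
ΣAx̄ = (3120.00)(85.00) + (3800.00)(10.00) + (600.00)(-17.50) = 292700.00 cm³
ΣAȳ = (3120.00)(12.00) + (3800.00)(119.00) + (600.00)(218.00) = 620440.00 cm³
x̄ = 292700.00 / 7520.00 = 38.92 cm
ȳ = 620440.00 / 7520.00 = 82.51 cm

x̄ = 38.92 cm, ȳ = 82.51 cm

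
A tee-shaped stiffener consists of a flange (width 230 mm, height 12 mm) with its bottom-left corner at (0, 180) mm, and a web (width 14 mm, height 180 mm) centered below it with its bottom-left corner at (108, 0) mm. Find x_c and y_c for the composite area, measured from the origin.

Part | A | x̄ᵢ | ȳᵢ | A·x̄ᵢ | A·ȳᵢ
web | 2520.00 | 115.00 | 90.00 | 289800.00 | 226800.00
flange | 2760.00 | 115.00 | 186.00 | 317400.00 | 513360.00
Σ | 5280.00 |  |  | 607200.00 | 740160.00
x_c = 607200.00 / 5280.00 = 115.00 mm
y_c = 740160.00 / 5280.00 = 140.18 mm

x_c = 115.00 mm, y_c = 140.18 mm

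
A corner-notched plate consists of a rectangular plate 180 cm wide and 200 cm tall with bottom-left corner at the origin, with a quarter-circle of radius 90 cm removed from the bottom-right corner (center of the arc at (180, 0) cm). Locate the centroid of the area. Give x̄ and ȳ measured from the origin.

plate: A = 180 × 200 = 36000.00, centroid at (90.00, 100.00).
removed quarter-circle: A = −¼π·90² = -6361.73, centroid at (141.80, 38.20).
ΣA = 29638.27 cm²
ΣAx̄ = (36000.00)(90.00) + (-6361.73)(141.80) = 2337889.48 cm³
ΣAȳ = (36000.00)(100.00) + (-6361.73)(38.20) = 3357000.00 cm³
x̄ = 2337889.48 / 29638.27 = 78.88 cm
ȳ = 3357000.00 / 29638.27 = 113.27 cm

x̄ = 78.88 cm, ȳ = 113.27 cm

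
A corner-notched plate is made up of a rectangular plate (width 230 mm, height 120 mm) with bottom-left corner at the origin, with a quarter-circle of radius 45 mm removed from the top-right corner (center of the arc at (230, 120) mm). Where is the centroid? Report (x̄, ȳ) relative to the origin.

x̄ = 109.14 mm, ȳ = 57.50 mm

plate: A = 230 × 120 = 27600.00, centroid at (115.00, 60.00).
removed quarter-circle: A = −¼π·45² = -1590.43, centroid at (210.90, 100.90).
ΣA = 26009.57 mm², ΣAx̄ = 2838575.81 mm³, ΣAȳ = 1495523.25 mm³.
x̄ = 2838575.81/26009.57 = 109.14 mm; ȳ = 1495523.25/26009.57 = 57.50 mm.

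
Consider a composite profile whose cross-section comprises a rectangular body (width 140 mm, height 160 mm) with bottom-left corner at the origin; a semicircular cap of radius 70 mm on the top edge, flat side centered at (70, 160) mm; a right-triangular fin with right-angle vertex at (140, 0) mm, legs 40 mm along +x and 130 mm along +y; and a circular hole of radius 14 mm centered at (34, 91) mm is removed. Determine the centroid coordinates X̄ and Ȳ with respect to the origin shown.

X̄ = 77.44 mm, Ȳ = 103.14 mm

Part | A | x̄ᵢ | ȳᵢ | A·x̄ᵢ | A·ȳᵢ
rectangular body | 22400.00 | 70.00 | 80.00 | 1568000.00 | 1792000.00
semicircular top | 7696.90 | 70.00 | 189.71 | 538783.14 | 1460170.99
triangular fin | 2600.00 | 153.33 | 43.33 | 398666.67 | 112666.67
hole | -615.75 | 34.00 | 91.00 | -20935.57 | -56033.45
Σ | 32081.15 |  |  | 2484514.23 | 3308804.21
X̄ = 2484514.23 / 32081.15 = 77.44 mm
Ȳ = 3308804.21 / 32081.15 = 103.14 mm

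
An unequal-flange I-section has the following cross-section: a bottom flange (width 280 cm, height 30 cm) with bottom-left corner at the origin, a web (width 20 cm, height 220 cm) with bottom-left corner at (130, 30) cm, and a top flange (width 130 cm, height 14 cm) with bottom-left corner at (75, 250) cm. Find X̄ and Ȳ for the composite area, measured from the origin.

X̄ = 140.00 cm, Ȳ = 82.75 cm

Part | A | x̄ᵢ | ȳᵢ | A·x̄ᵢ | A·ȳᵢ
bottom flange | 8400.00 | 140.00 | 15.00 | 1176000.00 | 126000.00
web | 4400.00 | 140.00 | 140.00 | 616000.00 | 616000.00
top flange | 1820.00 | 140.00 | 257.00 | 254800.00 | 467740.00
Σ | 14620.00 |  |  | 2046800.00 | 1209740.00
X̄ = 2046800.00 / 14620.00 = 140.00 cm
Ȳ = 1209740.00 / 14620.00 = 82.75 cm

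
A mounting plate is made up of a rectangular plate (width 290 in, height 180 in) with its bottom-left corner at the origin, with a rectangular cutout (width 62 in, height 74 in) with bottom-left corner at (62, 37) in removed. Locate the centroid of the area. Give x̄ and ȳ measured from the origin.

x̄ = 150.01 in, ȳ = 91.54 in

plate: A = 290 × 180 = 52200.00, centroid at (145.00, 90.00).
hole: A = −(62 × 74) = -4588.00, centroid at (93.00, 74.00).
ΣA = 47612.00 in², ΣAx̄ = 7142316.00 in³, ΣAȳ = 4358488.00 in³.
x̄ = 7142316.00/47612.00 = 150.01 in; ȳ = 4358488.00/47612.00 = 91.54 in.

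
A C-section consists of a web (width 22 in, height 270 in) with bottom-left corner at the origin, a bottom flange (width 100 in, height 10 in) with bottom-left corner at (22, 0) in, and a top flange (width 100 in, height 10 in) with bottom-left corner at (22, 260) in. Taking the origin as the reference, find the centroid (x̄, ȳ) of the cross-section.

x̄ = 26.37 in, ȳ = 135.00 in

web: A = 22 × 270 = 5940.00, centroid at (11.00, 135.00).
bottom flange: A = 100 × 10 = 1000.00, centroid at (72.00, 5.00).
top flange: A = 100 × 10 = 1000.00, centroid at (72.00, 265.00).
ΣA = 7940.00 in²
ΣAx̄ = (5940.00)(11.00) + (1000.00)(72.00) + (1000.00)(72.00) = 209340.00 in³
ΣAȳ = (5940.00)(135.00) + (1000.00)(5.00) + (1000.00)(265.00) = 1071900.00 in³
x̄ = 209340.00 / 7940.00 = 26.37 in
ȳ = 1071900.00 / 7940.00 = 135.00 in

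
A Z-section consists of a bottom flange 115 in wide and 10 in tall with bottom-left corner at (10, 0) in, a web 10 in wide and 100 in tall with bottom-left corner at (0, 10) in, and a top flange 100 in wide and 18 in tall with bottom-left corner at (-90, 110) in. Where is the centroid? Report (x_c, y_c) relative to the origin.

bottom flange: A = 115 × 10 = 1150.00, centroid at (67.50, 5.00).
web: A = 10 × 100 = 1000.00, centroid at (5.00, 60.00).
top flange: A = 100 × 18 = 1800.00, centroid at (-40.00, 119.00).
ΣA = 3950.00 in², ΣAx_c = 10625.00 in³, ΣAy_c = 279950.00 in³.
x_c = 10625.00/3950.00 = 2.69 in; y_c = 279950.00/3950.00 = 70.87 in.

x_c = 2.69 in, y_c = 70.87 in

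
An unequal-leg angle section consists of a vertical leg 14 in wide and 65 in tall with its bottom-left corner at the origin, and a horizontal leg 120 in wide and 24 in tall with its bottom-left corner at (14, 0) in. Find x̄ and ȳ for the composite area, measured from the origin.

vertical leg: A = 14 × 65 = 910.00, centroid at (7.00, 32.50).
horizontal leg: A = 120 × 24 = 2880.00, centroid at (74.00, 12.00).
ΣA = 3790.00 in², ΣAx̄ = 219490.00 in³, ΣAȳ = 64135.00 in³.
x̄ = 219490.00/3790.00 = 57.91 in; ȳ = 64135.00/3790.00 = 16.92 in.

x̄ = 57.91 in, ȳ = 16.92 in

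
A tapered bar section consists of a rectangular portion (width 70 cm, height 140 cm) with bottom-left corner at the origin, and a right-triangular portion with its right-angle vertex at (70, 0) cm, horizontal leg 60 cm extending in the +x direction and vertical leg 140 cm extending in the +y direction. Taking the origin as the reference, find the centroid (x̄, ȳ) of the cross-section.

rectangular portion: A = 70 × 140 = 9800.00, centroid at (35.00, 70.00).
triangular portion: A = ½·60·140 = 4200.00, centroid at (90.00, 46.67).
ΣA = 14000.00 cm²
ΣAx̄ = (9800.00)(35.00) + (4200.00)(90.00) = 721000.00 cm³
ΣAȳ = (9800.00)(70.00) + (4200.00)(46.67) = 882000.00 cm³
x̄ = 721000.00 / 14000.00 = 51.50 cm
ȳ = 882000.00 / 14000.00 = 63.00 cm

x̄ = 51.50 cm, ȳ = 63.00 cm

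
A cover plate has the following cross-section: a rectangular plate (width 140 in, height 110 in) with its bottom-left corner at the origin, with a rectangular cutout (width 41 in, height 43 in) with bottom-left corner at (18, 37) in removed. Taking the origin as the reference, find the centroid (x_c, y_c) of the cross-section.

Part | A | x̄ᵢ | ȳᵢ | A·x̄ᵢ | A·ȳᵢ
plate | 15400.00 | 70.00 | 55.00 | 1078000.00 | 847000.00
hole | -1763.00 | 38.50 | 58.50 | -67875.50 | -103135.50
Σ | 13637.00 |  |  | 1010124.50 | 743864.50
x_c = 1010124.50 / 13637.00 = 74.07 in
y_c = 743864.50 / 13637.00 = 54.55 in

x_c = 74.07 in, y_c = 54.55 in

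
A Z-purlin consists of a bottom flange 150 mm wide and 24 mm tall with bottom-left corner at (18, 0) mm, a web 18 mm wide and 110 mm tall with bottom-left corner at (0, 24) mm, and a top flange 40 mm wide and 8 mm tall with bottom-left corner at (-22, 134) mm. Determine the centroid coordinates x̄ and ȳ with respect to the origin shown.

x̄ = 59.66 mm, ȳ = 41.32 mm

Part | A | x̄ᵢ | ȳᵢ | A·x̄ᵢ | A·ȳᵢ
bottom flange | 3600.00 | 93.00 | 12.00 | 334800.00 | 43200.00
web | 1980.00 | 9.00 | 79.00 | 17820.00 | 156420.00
top flange | 320.00 | -2.00 | 138.00 | -640.00 | 44160.00
Σ | 5900.00 |  |  | 351980.00 | 243780.00
x̄ = 351980.00 / 5900.00 = 59.66 mm
ȳ = 243780.00 / 5900.00 = 41.32 mm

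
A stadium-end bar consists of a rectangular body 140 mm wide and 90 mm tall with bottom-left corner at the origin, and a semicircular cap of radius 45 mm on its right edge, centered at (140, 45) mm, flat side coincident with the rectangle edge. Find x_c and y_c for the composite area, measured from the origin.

x_c = 87.96 mm, y_c = 45.00 mm

rectangular body: A = 140 × 90 = 12600.00, centroid at (70.00, 45.00).
semicircular end: A = ½π·45² = 3180.86, centroid at (159.10, 45.00).
ΣA = 15780.86 mm²
ΣAx_c = (12600.00)(70.00) + (3180.86)(159.10) = 1388070.76 mm³
ΣAy_c = (12600.00)(45.00) + (3180.86)(45.00) = 710138.82 mm³
x_c = 1388070.76 / 15780.86 = 87.96 mm
y_c = 710138.82 / 15780.86 = 45.00 mm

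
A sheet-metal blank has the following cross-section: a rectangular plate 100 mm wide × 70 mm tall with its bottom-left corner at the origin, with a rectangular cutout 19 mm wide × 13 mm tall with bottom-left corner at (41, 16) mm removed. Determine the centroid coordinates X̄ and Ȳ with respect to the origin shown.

Part | A | x̄ᵢ | ȳᵢ | A·x̄ᵢ | A·ȳᵢ
plate | 7000.00 | 50.00 | 35.00 | 350000.00 | 245000.00
hole | -247.00 | 50.50 | 22.50 | -12473.50 | -5557.50
Σ | 6753.00 |  |  | 337526.50 | 239442.50
X̄ = 337526.50 / 6753.00 = 49.98 mm
Ȳ = 239442.50 / 6753.00 = 35.46 mm

X̄ = 49.98 mm, Ȳ = 35.46 mm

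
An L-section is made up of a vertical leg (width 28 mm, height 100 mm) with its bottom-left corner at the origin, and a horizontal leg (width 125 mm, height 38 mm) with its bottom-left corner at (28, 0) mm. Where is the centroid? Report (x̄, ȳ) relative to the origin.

x̄ = 62.13 mm, ȳ = 30.50 mm

vertical leg: A = 28 × 100 = 2800.00, centroid at (14.00, 50.00).
horizontal leg: A = 125 × 38 = 4750.00, centroid at (90.50, 19.00).
ΣA = 7550.00 mm², ΣAx̄ = 469075.00 mm³, ΣAȳ = 230250.00 mm³.
x̄ = 469075.00/7550.00 = 62.13 mm; ȳ = 230250.00/7550.00 = 30.50 mm.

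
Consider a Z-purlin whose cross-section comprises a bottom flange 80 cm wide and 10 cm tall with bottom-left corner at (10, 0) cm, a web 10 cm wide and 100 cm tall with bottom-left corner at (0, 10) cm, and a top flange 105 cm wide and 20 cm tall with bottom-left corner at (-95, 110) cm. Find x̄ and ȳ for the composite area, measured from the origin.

bottom flange: A = 80 × 10 = 800.00, centroid at (50.00, 5.00).
web: A = 10 × 100 = 1000.00, centroid at (5.00, 60.00).
top flange: A = 105 × 20 = 2100.00, centroid at (-42.50, 120.00).
ΣA = 3900.00 cm²
ΣAx̄ = (800.00)(50.00) + (1000.00)(5.00) + (2100.00)(-42.50) = -44250.00 cm³
ΣAȳ = (800.00)(5.00) + (1000.00)(60.00) + (2100.00)(120.00) = 316000.00 cm³
x̄ = -44250.00 / 3900.00 = -11.35 cm
ȳ = 316000.00 / 3900.00 = 81.03 cm

x̄ = -11.35 cm, ȳ = 81.03 cm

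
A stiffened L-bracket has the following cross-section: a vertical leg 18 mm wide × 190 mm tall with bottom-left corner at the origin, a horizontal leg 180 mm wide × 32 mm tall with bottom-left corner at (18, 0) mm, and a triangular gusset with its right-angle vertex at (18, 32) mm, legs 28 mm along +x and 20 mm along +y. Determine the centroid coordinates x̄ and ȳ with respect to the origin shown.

vertical leg: A = 18 × 190 = 3420.00, centroid at (9.00, 95.00).
horizontal leg: A = 180 × 32 = 5760.00, centroid at (108.00, 16.00).
gusset: A = ½·28·20 = 280.00, centroid at (27.33, 38.67).
ΣA = 9460.00 mm²
ΣAx̄ = (3420.00)(9.00) + (5760.00)(108.00) + (280.00)(27.33) = 660513.33 mm³
ΣAȳ = (3420.00)(95.00) + (5760.00)(16.00) + (280.00)(38.67) = 427886.67 mm³
x̄ = 660513.33 / 9460.00 = 69.82 mm
ȳ = 427886.67 / 9460.00 = 45.23 mm

x̄ = 69.82 mm, ȳ = 45.23 mm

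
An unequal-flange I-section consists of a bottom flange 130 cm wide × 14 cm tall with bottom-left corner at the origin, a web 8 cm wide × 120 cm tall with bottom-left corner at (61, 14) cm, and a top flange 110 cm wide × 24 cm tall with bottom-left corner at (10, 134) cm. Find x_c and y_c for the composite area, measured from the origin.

x_c = 65.00 cm, y_c = 86.57 cm

bottom flange: A = 130 × 14 = 1820.00, centroid at (65.00, 7.00).
web: A = 8 × 120 = 960.00, centroid at (65.00, 74.00).
top flange: A = 110 × 24 = 2640.00, centroid at (65.00, 146.00).
ΣA = 5420.00 cm², ΣAx_c = 352300.00 cm³, ΣAy_c = 469220.00 cm³.
x_c = 352300.00/5420.00 = 65.00 cm; y_c = 469220.00/5420.00 = 86.57 cm.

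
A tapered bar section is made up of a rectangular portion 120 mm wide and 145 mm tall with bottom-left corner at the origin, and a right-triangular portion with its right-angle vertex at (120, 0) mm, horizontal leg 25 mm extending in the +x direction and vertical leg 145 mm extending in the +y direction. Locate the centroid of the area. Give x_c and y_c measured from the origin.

x_c = 66.45 mm, y_c = 70.22 mm

rectangular portion: A = 120 × 145 = 17400.00, centroid at (60.00, 72.50).
triangular portion: A = ½·25·145 = 1812.50, centroid at (128.33, 48.33).
ΣA = 19212.50 mm², ΣAx_c = 1276604.17 mm³, ΣAy_c = 1349104.17 mm³.
x_c = 1276604.17/19212.50 = 66.45 mm; y_c = 1349104.17/19212.50 = 70.22 mm.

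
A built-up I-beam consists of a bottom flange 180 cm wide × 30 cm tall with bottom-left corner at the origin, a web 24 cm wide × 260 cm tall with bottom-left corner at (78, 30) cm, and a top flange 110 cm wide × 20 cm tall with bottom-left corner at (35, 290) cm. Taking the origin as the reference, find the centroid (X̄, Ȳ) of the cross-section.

bottom flange: A = 180 × 30 = 5400.00, centroid at (90.00, 15.00).
web: A = 24 × 260 = 6240.00, centroid at (90.00, 160.00).
top flange: A = 110 × 20 = 2200.00, centroid at (90.00, 300.00).
ΣA = 13840.00 cm²
ΣAX̄ = (5400.00)(90.00) + (6240.00)(90.00) + (2200.00)(90.00) = 1245600.00 cm³
ΣAȲ = (5400.00)(15.00) + (6240.00)(160.00) + (2200.00)(300.00) = 1739400.00 cm³
X̄ = 1245600.00 / 13840.00 = 90.00 cm
Ȳ = 1739400.00 / 13840.00 = 125.68 cm

X̄ = 90.00 cm, Ȳ = 125.68 cm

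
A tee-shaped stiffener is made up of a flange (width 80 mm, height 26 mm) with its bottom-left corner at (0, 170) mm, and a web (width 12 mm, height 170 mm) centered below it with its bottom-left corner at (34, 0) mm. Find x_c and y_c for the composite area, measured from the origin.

x_c = 40.00 mm, y_c = 134.48 mm

web: A = 12 × 170 = 2040.00, centroid at (40.00, 85.00).
flange: A = 80 × 26 = 2080.00, centroid at (40.00, 183.00).
ΣA = 4120.00 mm²
ΣAx_c = (2040.00)(40.00) + (2080.00)(40.00) = 164800.00 mm³
ΣAy_c = (2040.00)(85.00) + (2080.00)(183.00) = 554040.00 mm³
x_c = 164800.00 / 4120.00 = 40.00 mm
y_c = 554040.00 / 4120.00 = 134.48 mm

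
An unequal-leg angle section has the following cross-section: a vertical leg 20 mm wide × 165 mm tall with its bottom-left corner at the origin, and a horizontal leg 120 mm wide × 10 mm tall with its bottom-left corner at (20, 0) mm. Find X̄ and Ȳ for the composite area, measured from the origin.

vertical leg: A = 20 × 165 = 3300.00, centroid at (10.00, 82.50).
horizontal leg: A = 120 × 10 = 1200.00, centroid at (80.00, 5.00).
ΣA = 4500.00 mm², ΣAX̄ = 129000.00 mm³, ΣAȲ = 278250.00 mm³.
X̄ = 129000.00/4500.00 = 28.67 mm; Ȳ = 278250.00/4500.00 = 61.83 mm.

X̄ = 28.67 mm, Ȳ = 61.83 mm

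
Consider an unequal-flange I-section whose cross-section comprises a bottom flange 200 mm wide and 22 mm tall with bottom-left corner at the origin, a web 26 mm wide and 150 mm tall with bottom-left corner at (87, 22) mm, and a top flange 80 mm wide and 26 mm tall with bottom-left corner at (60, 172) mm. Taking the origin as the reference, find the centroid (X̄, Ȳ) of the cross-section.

Part | A | x̄ᵢ | ȳᵢ | A·x̄ᵢ | A·ȳᵢ
bottom flange | 4400.00 | 100.00 | 11.00 | 440000.00 | 48400.00
web | 3900.00 | 100.00 | 97.00 | 390000.00 | 378300.00
top flange | 2080.00 | 100.00 | 185.00 | 208000.00 | 384800.00
Σ | 10380.00 |  |  | 1038000.00 | 811500.00
X̄ = 1038000.00 / 10380.00 = 100.00 mm
Ȳ = 811500.00 / 10380.00 = 78.18 mm

X̄ = 100.00 mm, Ȳ = 78.18 mm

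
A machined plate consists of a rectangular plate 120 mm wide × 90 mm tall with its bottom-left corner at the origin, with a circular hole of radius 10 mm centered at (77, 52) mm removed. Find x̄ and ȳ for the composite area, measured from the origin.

x̄ = 59.49 mm, ȳ = 44.79 mm

Part | A | x̄ᵢ | ȳᵢ | A·x̄ᵢ | A·ȳᵢ
plate | 10800.00 | 60.00 | 45.00 | 648000.00 | 486000.00
hole | -314.16 | 77.00 | 52.00 | -24190.26 | -16336.28
Σ | 10485.84 |  |  | 623809.74 | 469663.72
x̄ = 623809.74 / 10485.84 = 59.49 mm
ȳ = 469663.72 / 10485.84 = 44.79 mm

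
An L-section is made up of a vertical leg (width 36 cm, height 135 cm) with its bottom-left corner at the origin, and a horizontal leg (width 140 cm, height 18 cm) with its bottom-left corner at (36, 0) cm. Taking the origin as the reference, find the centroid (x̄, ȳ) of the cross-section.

Part | A | x̄ᵢ | ȳᵢ | A·x̄ᵢ | A·ȳᵢ
vertical leg | 4860.00 | 18.00 | 67.50 | 87480.00 | 328050.00
horizontal leg | 2520.00 | 106.00 | 9.00 | 267120.00 | 22680.00
Σ | 7380.00 |  |  | 354600.00 | 350730.00
x̄ = 354600.00 / 7380.00 = 48.05 cm
ȳ = 350730.00 / 7380.00 = 47.52 cm

x̄ = 48.05 cm, ȳ = 47.52 cm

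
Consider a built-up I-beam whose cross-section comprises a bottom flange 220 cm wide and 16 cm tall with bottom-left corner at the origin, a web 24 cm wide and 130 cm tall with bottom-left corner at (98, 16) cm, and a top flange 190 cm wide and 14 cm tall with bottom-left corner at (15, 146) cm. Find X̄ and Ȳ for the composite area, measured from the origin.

X̄ = 110.00 cm, Ȳ = 73.96 cm

bottom flange: A = 220 × 16 = 3520.00, centroid at (110.00, 8.00).
web: A = 24 × 130 = 3120.00, centroid at (110.00, 81.00).
top flange: A = 190 × 14 = 2660.00, centroid at (110.00, 153.00).
ΣA = 9300.00 cm², ΣAX̄ = 1023000.00 cm³, ΣAȲ = 687860.00 cm³.
X̄ = 1023000.00/9300.00 = 110.00 cm; Ȳ = 687860.00/9300.00 = 73.96 cm.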